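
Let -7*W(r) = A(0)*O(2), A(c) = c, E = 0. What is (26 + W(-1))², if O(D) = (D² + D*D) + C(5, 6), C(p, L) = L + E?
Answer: 676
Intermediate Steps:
C(p, L) = L (C(p, L) = L + 0 = L)
O(D) = 6 + 2*D² (O(D) = (D² + D*D) + 6 = (D² + D²) + 6 = 2*D² + 6 = 6 + 2*D²)
W(r) = 0 (W(r) = -0*(6 + 2*2²) = -0*(6 + 2*4) = -0*(6 + 8) = -0*14 = -⅐*0 = 0)
(26 + W(-1))² = (26 + 0)² = 26² = 676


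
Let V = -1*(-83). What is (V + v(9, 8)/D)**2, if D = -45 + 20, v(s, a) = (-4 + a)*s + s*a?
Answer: 3869089/625 ≈ 6190.5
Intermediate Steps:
v(s, a) = a*s + s*(-4 + a) (v(s, a) = s*(-4 + a) + a*s = a*s + s*(-4 + a))
V = 83
D = -25
(V + v(9, 8)/D)**2 = (83 + (2*9*(-2 + 8))/(-25))**2 = (83 + (2*9*6)*(-1/25))**2 = (83 + 108*(-1/25))**2 = (83 - 108/25)**2 = (1967/25)**2 = 3869089/625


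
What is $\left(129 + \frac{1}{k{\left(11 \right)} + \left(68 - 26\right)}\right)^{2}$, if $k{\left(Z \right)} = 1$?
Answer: $\frac{30780304}{1849} \approx 16647.0$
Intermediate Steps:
$\left(129 + \frac{1}{k{\left(11 \right)} + \left(68 - 26\right)}\right)^{2} = \left(129 + \frac{1}{1 + \left(68 - 26\right)}\right)^{2} = \left(129 + \frac{1}{1 + 42}\right)^{2} = \left(129 + \frac{1}{43}\right)^{2} = \left(\frac{5548}{43}\right)^{2} = \frac{30780304}{1849}$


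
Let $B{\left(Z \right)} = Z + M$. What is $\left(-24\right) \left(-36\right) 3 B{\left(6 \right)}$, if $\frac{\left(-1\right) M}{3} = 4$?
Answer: $-15552$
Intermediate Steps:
$M = -12$ ($M = \left(-3\right) 4 = -12$)
$B{\left(Z \right)} = -12 + Z$ ($B{\left(Z \right)} = Z - 12 = -12 + Z$)
$\left(-24\right) \left(-36\right) 3 B{\left(6 \right)} = \left(-24\right) \left(-36\right) 3 \left(-12 + 6\right) = 864 \cdot 3 \left(-6\right) = 864 \left(-18\right) = -15552$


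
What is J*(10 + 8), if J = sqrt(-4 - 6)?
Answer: 18*I*sqrt(10) ≈ 56.921*I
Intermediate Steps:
J = I*sqrt(10) (J = sqrt(-10) = I*sqrt(10) ≈ 3.1623*I)
J*(10 + 8) = (I*sqrt(10))*(10 + 8) = (I*sqrt(10))*18 = 18*I*sqrt(10)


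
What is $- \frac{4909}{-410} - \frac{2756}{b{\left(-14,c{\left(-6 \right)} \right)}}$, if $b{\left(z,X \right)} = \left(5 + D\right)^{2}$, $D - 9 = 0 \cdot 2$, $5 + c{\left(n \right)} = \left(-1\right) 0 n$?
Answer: $- \frac{41949}{20090} \approx -2.0881$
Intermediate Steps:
$c{\left(n \right)} = -5$ ($c{\left(n \right)} = -5 + \left(-1\right) 0 n = -5 + 0 n = -5 + 0 = -5$)
$D = 9$ ($D = 9 + 0 \cdot 2 = 9 + 0 = 9$)
$b{\left(z,X \right)} = 196$ ($b{\left(z,X \right)} = \left(5 + 9\right)^{2} = 14^{2} = 196$)
$- \frac{4909}{-410} - \frac{2756}{b{\left(-14,c{\left(-6 \right)} \right)}} = - \frac{4909}{-410} - \frac{2756}{196} = \left(-4909\right) \left(- \frac{1}{410}\right) - \frac{689}{49} = \frac{4909}{410} - \frac{689}{49} = - \frac{41949}{20090}$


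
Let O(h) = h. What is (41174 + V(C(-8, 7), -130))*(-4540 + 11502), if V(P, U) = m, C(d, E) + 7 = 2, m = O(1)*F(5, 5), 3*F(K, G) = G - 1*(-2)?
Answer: 860008898/3 ≈ 2.8667e+8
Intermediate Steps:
F(K, G) = ⅔ + G/3 (F(K, G) = (G - 1*(-2))/3 = (G + 2)/3 = (2 + G)/3 = ⅔ + G/3)
m = 7/3 (m = 1*(⅔ + (⅓)*5) = 1*(⅔ + 5/3) = 1*(7/3) = 7/3 ≈ 2.3333)
C(d, E) = -5 (C(d, E) = -7 + 2 = -5)
V(P, U) = 7/3
(41174 + V(C(-8, 7), -130))*(-4540 + 11502) = (41174 + 7/3)*(-4540 + 11502) = (123529/3)*6962 = 860008898/3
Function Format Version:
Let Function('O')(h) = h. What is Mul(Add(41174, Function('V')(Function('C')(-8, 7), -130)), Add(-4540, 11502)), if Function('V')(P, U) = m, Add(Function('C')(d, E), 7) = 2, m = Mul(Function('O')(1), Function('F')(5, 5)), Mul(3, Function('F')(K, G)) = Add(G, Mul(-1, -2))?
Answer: Rational(860008898, 3) ≈ 2.8667e+8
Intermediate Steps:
Function('F')(K, G) = Add(Rational(2, 3), Mul(Rational(1, 3), G)) (Function('F')(K, G) = Mul(Rational(1, 3), Add(G, Mul(-1, -2))) = Mul(Rational(1, 3), Add(G, 2)) = Mul(Rational(1, 3), Add(2, G)) = Add(Rational(2, 3), Mul(Rational(1, 3), G)))
m = Rational(7, 3) (m = Mul(1, Add(Rational(2, 3), Mul(Rational(1, 3), 5))) = Mul(1, Add(Rational(2, 3), Rational(5, 3))) = Mul(1, Rational(7, 3)) = Rational(7, 3) ≈ 2.3333)
Function('C')(d, E) = -5 (Function('C')(d, E) = Add(-7, 2) = -5)
Function('V')(P, U) = Rational(7, 3)
Mul(Add(41174, Function('V')(Function('C')(-8, 7), -130)), Add(-4540, 11502)) = Mul(Add(41174, Rational(7, 3)), Add(-4540, 11502)) = Mul(Rational(123529, 3), 6962) = Rational(860008898, 3)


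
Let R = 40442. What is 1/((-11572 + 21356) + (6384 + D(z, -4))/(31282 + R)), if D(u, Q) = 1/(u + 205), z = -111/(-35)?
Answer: 522581064/5112979644035 ≈ 0.00010221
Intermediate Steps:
z = 111/35 (z = -111*(-1/35) = 111/35 ≈ 3.1714)
D(u, Q) = 1/(205 + u)
1/((-11572 + 21356) + (6384 + D(z, -4))/(31282 + R)) = 1/((-11572 + 21356) + (6384 + 1/(205 + 111/35))/(31282 + 40442)) = 1/(9784 + (6384 + 1/(7286/35))/71724) = 1/(9784 + (6384 + 35/7286)*(1/71724)) = 1/(9784 + (46513859/7286)*(1/71724)) = 1/(9784 + 46513859/522581064) = 1/(5112979644035/522581064) = 522581064/5112979644035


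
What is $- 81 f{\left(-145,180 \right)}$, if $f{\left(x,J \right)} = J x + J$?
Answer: $2099520$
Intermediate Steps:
$f{\left(x,J \right)} = J + J x$
$- 81 f{\left(-145,180 \right)} = - 81 \cdot 180 \left(1 - 145\right) = - 81 \cdot 180 \left(-144\right) = \left(-81\right) \left(-25920\right) = 2099520$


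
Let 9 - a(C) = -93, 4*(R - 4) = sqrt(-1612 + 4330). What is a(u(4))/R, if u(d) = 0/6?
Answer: -3264/1231 + 612*sqrt(302)/1231 ≈ 5.9882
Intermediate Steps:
R = 4 + 3*sqrt(302)/4 (R = 4 + sqrt(-1612 + 4330)/4 = 4 + sqrt(2718)/4 = 4 + (3*sqrt(302))/4 = 4 + 3*sqrt(302)/4 ≈ 17.034)
u(d) = 0 (u(d) = 0*(1/6) = 0)
a(C) = 102 (a(C) = 9 - 1*(-93) = 9 + 93 = 102)
a(u(4))/R = 102/(4 + 3*sqrt(302)/4)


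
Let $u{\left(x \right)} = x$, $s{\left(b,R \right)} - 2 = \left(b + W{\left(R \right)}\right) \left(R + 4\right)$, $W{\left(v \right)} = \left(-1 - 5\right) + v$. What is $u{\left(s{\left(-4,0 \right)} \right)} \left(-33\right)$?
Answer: $1254$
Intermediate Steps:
$W{\left(v \right)} = -6 + v$
$s{\left(b,R \right)} = 2 + \left(4 + R\right) \left(-6 + R + b\right)$ ($s{\left(b,R \right)} = 2 + \left(b + \left(-6 + R\right)\right) \left(R + 4\right) = 2 + \left(-6 + R + b\right) \left(4 + R\right) = 2 + \left(4 + R\right) \left(-6 + R + b\right)$)
$u{\left(s{\left(-4,0 \right)} \right)} \left(-33\right) = \left(-22 + 0^{2} - 0 + 4 \left(-4\right) + 0 \left(-4\right)\right) \left(-33\right) = \left(-22 + 0 + 0 - 16 + 0\right) \left(-33\right) = \left(-38\right) \left(-33\right) = 1254$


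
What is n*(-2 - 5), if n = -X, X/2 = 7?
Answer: 98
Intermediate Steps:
X = 14 (X = 2*7 = 14)
n = -14 (n = -1*14 = -14)
n*(-2 - 5) = -14*(-2 - 5) = -14*(-7) = 98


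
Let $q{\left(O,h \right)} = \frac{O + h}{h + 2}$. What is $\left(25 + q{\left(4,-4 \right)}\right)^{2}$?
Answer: $625$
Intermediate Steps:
$q{\left(O,h \right)} = \frac{O + h}{2 + h}$
$\left(25 + q{\left(4,-4 \right)}\right)^{2} = \left(25 + \frac{4 - 4}{2 - 4}\right)^{2} = \left(25 + \frac{1}{-2} \cdot 0\right)^{2} = \left(25 - 0\right)^{2} = \left(25 + 0\right)^{2} = 25^{2} = 625$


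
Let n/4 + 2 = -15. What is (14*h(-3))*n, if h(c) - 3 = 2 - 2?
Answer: -2856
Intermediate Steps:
n = -68 (n = -8 + 4*(-15) = -8 - 60 = -68)
h(c) = 3 (h(c) = 3 + (2 - 2) = 3 + 0 = 3)
(14*h(-3))*n = (14*3)*(-68) = 42*(-68) = -2856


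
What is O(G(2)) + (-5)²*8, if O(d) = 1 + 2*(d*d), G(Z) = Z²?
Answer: 233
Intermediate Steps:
O(d) = 1 + 2*d²
O(G(2)) + (-5)²*8 = (1 + 2*(2²)²) + (-5)²*8 = (1 + 2*4²) + 25*8 = (1 + 2*16) + 200 = (1 + 32) + 200 = 33 + 200 = 233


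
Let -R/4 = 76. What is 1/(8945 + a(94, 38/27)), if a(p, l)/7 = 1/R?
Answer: 304/2719273 ≈ 0.00011179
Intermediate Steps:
R = -304 (R = -4*76 = -304)
a(p, l) = -7/304 (a(p, l) = 7/(-304) = 7*(-1/304) = -7/304)
1/(8945 + a(94, 38/27)) = 1/(8945 - 7/304) = 1/(2719273/304) = 304/2719273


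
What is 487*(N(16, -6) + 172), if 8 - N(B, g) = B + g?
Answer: 82790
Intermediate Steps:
N(B, g) = 8 - B - g (N(B, g) = 8 - (B + g) = 8 + (-B - g) = 8 - B - g)
487*(N(16, -6) + 172) = 487*((8 - 1*16 - 1*(-6)) + 172) = 487*((8 - 16 + 6) + 172) = 487*(-2 + 172) = 487*170 = 82790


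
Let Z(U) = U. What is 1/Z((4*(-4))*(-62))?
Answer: 1/992 ≈ 0.0010081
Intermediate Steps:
1/Z((4*(-4))*(-62)) = 1/((4*(-4))*(-62)) = 1/(-16*(-62)) = 1/992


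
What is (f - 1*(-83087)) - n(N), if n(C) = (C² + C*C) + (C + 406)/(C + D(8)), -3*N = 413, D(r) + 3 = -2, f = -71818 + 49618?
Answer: 88536905/3852 ≈ 22985.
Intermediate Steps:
f = -22200
D(r) = -5 (D(r) = -3 - 2 = -5)
N = -413/3 (N = -⅓*413 = -413/3 ≈ -137.67)
n(C) = 2*C² + (406 + C)/(-5 + C) (n(C) = (C² + C*C) + (C + 406)/(C - 5) = (C² + C²) + (406 + C)/(-5 + C) = 2*C² + (406 + C)/(-5 + C))
(f - 1*(-83087)) - n(N) = (-22200 - 1*(-83087)) - (406 - 413/3 - 10*(-413/3)² + 2*(-413/3)³)/(-5 - 413/3) = (-22200 + 83087) - (406 - 413/3 - 10*170569/9 + 2*(-70444997/27))/(-428/3) = 60887 - (-3)*(406 - 413/3 - 1705690/9 - 140889994/27)/428 = 60887 - (-3)*(-145999819)/(428*27) = 60887 - 1*145999819/3852 = 60887 - 145999819/3852 = 88536905/3852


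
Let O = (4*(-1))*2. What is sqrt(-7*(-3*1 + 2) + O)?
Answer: I ≈ 1.0*I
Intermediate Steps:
O = -8 (O = -4*2 = -8)
sqrt(-7*(-3*1 + 2) + O) = sqrt(-7*(-3*1 + 2) - 8) = sqrt(-7*(-3 + 2) - 8) = sqrt(-7*(-1) - 8) = sqrt(7 - 8) = sqrt(-1) = I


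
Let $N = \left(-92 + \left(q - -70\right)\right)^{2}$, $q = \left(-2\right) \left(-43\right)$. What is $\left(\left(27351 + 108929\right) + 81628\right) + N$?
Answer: $222004$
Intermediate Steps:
$q = 86$
$N = 4096$ ($N = \left(-92 + \left(86 - -70\right)\right)^{2} = \left(-92 + \left(86 + 70\right)\right)^{2} = \left(-92 + 156\right)^{2} = 64^{2} = 4096$)
$\left(\left(27351 + 108929\right) + 81628\right) + N = \left(\left(27351 + 108929\right) + 81628\right) + 4096 = \left(136280 + 81628\right) + 4096 = 217908 + 4096 = 222004$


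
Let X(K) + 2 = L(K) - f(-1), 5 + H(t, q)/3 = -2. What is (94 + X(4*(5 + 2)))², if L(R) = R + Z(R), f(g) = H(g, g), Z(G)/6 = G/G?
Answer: 21609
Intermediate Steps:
H(t, q) = -21 (H(t, q) = -15 + 3*(-2) = -15 - 6 = -21)
Z(G) = 6 (Z(G) = 6*(G/G) = 6*1 = 6)
f(g) = -21
L(R) = 6 + R (L(R) = R + 6 = 6 + R)
X(K) = 25 + K (X(K) = -2 + ((6 + K) - 1*(-21)) = -2 + ((6 + K) + 21) = -2 + (27 + K) = 25 + K)
(94 + X(4*(5 + 2)))² = (94 + (25 + 4*(5 + 2)))² = (94 + (25 + 4*7))² = (94 + (25 + 28))² = (94 + 53)² = 147² = 21609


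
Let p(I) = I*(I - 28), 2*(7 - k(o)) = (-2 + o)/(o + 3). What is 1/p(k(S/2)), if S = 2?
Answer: -64/9519 ≈ -0.0067234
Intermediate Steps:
k(o) = 7 - (-2 + o)/(2*(3 + o)) (k(o) = 7 - (-2 + o)/(2*(o + 3)) = 7 - (-2 + o)/(2*(3 + o)))
p(I) = I*(-28 + I)
1/p(k(S/2)) = 1/(((44 + 13*(2/2))/(2*(3 + 2/2)))*(-28 + (44 + 13*(2/2))/(2*(3 + 2/2)))) = 1/(((44 + 13*(2*(½)))/(2*(3 + 2*(½))))*(-28 + (44 + 13*(2*(½)))/(2*(3 + 2*(½))))) = 1/(((44 + 13*1)/(2*(3 + 1)))*(-28 + (44 + 13*1)/(2*(3 + 1)))) = 1/(((½)*(44 + 13)/4)*(-28 + (½)*(44 + 13)/4)) = 1/(((½)*(¼)*57)*(-28 + (½)*(¼)*57)) = 1/(57*(-28 + 57/8)/8) = 1/((57/8)*(-167/8)) = 1/(-9519/64) = -64/9519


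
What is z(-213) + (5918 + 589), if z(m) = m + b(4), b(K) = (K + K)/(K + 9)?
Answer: 81830/13 ≈ 6294.6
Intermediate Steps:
b(K) = 2*K/(9 + K) (b(K) = (2*K)/(9 + K) = 2*K/(9 + K))
z(m) = 8/13 + m (z(m) = m + 2*4/(9 + 4) = m + 2*4/13 = m + 2*4*(1/13) = m + 8/13 = 8/13 + m)
z(-213) + (5918 + 589) = (8/13 - 213) + (5918 + 589) = -2761/13 + 6507 = 81830/13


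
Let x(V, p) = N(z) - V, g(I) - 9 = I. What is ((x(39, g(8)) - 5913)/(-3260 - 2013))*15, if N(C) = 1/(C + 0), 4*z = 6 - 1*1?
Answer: 89268/5273 ≈ 16.929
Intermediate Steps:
g(I) = 9 + I
z = 5/4 (z = (6 - 1*1)/4 = (6 - 1)/4 = (¼)*5 = 5/4 ≈ 1.2500)
N(C) = 1/C
x(V, p) = ⅘ - V (x(V, p) = 1/(5/4) - V = ⅘ - V)
((x(39, g(8)) - 5913)/(-3260 - 2013))*15 = (((⅘ - 1*39) - 5913)/(-3260 - 2013))*15 = (((⅘ - 39) - 5913)/(-5273))*15 = ((-191/5 - 5913)*(-1/5273))*15 = -29756/5*(-1/5273)*15 = (29756/26365)*15 = 89268/5273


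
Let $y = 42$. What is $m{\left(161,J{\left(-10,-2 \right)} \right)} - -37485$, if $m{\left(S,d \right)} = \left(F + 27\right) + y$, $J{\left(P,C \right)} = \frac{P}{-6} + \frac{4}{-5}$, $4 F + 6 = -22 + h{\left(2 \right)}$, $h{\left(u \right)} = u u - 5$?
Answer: $\frac{150187}{4} \approx 37547.0$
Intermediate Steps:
$h{\left(u \right)} = -5 + u^{2}$ ($h{\left(u \right)} = u^{2} - 5 = -5 + u^{2}$)
$F = - \frac{29}{4}$ ($F = - \frac{3}{2} + \frac{-22 - \left(5 - 2^{2}\right)}{4} = - \frac{3}{2} + \frac{-22 + \left(-5 + 4\right)}{4} = - \frac{3}{2} + \frac{-22 - 1}{4} = - \frac{3}{2} + \frac{1}{4} \left(-23\right) = - \frac{3}{2} - \frac{23}{4} = - \frac{29}{4} \approx -7.25$)
$J{\left(P,C \right)} = - \frac{4}{5} - \frac{P}{6}$ ($J{\left(P,C \right)} = P \left(- \frac{1}{6}\right) + 4 \left(- \frac{1}{5}\right) = - \frac{P}{6} - \frac{4}{5} = - \frac{4}{5} - \frac{P}{6}$)
$m{\left(S,d \right)} = \frac{247}{4}$ ($m{\left(S,d \right)} = \left(- \frac{29}{4} + 27\right) + 42 = \frac{79}{4} + 42 = \frac{247}{4}$)
$m{\left(161,J{\left(-10,-2 \right)} \right)} - -37485 = \frac{247}{4} - -37485 = \frac{247}{4} + 37485 = \frac{150187}{4}$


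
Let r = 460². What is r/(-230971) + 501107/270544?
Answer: 58494074497/62487818224 ≈ 0.93609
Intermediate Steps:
r = 211600
r/(-230971) + 501107/270544 = 211600/(-230971) + 501107/270544 = 211600*(-1/230971) + 501107*(1/270544) = -211600/230971 + 501107/270544 = 58494074497/62487818224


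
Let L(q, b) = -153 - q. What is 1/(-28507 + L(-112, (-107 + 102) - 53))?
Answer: -1/28548 ≈ -3.5029e-5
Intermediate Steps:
1/(-28507 + L(-112, (-107 + 102) - 53)) = 1/(-28507 + (-153 - 1*(-112))) = 1/(-28507 + (-153 + 112)) = 1/(-28507 - 41) = 1/(-28548) = -1/28548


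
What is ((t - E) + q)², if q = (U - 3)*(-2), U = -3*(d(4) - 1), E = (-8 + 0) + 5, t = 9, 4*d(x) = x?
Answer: 324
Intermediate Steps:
d(x) = x/4
E = -3 (E = -8 + 5 = -3)
U = 0 (U = -3*((¼)*4 - 1) = -3*(1 - 1) = -3*0 = 0)
q = 6 (q = (0 - 3)*(-2) = -3*(-2) = 6)
((t - E) + q)² = ((9 - 1*(-3)) + 6)² = ((9 + 3) + 6)² = (12 + 6)² = 18² = 324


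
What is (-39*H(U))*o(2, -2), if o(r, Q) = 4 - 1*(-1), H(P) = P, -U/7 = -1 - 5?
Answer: -8190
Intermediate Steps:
U = 42 (U = -7*(-1 - 5) = -7*(-6) = 42)
o(r, Q) = 5 (o(r, Q) = 4 + 1 = 5)
(-39*H(U))*o(2, -2) = -39*42*5 = -1638*5 = -8190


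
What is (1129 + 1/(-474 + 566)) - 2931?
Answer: -165783/92 ≈ -1802.0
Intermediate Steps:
(1129 + 1/(-474 + 566)) - 2931 = (1129 + 1/92) - 2931 = 103869/92 - 2931 = -165783/92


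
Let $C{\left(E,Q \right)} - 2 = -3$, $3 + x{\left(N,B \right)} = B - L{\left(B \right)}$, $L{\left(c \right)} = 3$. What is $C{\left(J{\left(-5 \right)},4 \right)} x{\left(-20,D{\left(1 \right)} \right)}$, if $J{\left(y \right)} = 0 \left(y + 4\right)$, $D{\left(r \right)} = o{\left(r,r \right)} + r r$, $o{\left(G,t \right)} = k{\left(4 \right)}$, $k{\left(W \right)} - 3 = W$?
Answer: $-2$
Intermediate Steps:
$k{\left(W \right)} = 3 + W$
$o{\left(G,t \right)} = 7$ ($o{\left(G,t \right)} = 3 + 4 = 7$)
$D{\left(r \right)} = 7 + r^{2}$ ($D{\left(r \right)} = 7 + r r = 7 + r^{2}$)
$x{\left(N,B \right)} = -6 + B$ ($x{\left(N,B \right)} = -3 + \left(B - 3\right) = -3 + \left(-3 + B\right) = -6 + B$)
$J{\left(y \right)} = 0$ ($J{\left(y \right)} = 0 \left(4 + y\right) = 0$)
$C{\left(E,Q \right)} = -1$ ($C{\left(E,Q \right)} = 2 - 3 = -1$)
$C{\left(J{\left(-5 \right)},4 \right)} x{\left(-20,D{\left(1 \right)} \right)} = - (-6 + \left(7 + 1^{2}\right)) = - (-6 + \left(7 + 1\right)) = - (-6 + 8) = \left(-1\right) 2 = -2$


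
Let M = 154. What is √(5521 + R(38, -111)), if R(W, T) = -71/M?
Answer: √130925102/154 ≈ 74.300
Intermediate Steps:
R(W, T) = -71/154
√(5521 + R(38, -111)) = √(5521 - 71/154) = √(850163/154) = √130925102/154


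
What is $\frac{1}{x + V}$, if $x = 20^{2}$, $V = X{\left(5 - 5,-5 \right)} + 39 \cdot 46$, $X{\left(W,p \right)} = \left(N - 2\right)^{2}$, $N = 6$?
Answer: $\frac{1}{2210} \approx 0.00045249$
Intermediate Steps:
$X{\left(W,p \right)} = 16$ ($X{\left(W,p \right)} = \left(6 - 2\right)^{2} = 4^{2} = 16$)
$V = 1810$ ($V = 16 + 39 \cdot 46 = 16 + 1794 = 1810$)
$x = 400$
$\frac{1}{x + V} = \frac{1}{400 + 1810} = \frac{1}{2210}$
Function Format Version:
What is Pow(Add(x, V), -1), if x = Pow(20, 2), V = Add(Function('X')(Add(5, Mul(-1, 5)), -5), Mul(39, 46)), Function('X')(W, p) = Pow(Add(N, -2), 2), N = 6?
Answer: Rational(1, 2210) ≈ 0.00045249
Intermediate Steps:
Function('X')(W, p) = 16 (Function('X')(W, p) = Pow(Add(6, -2), 2) = Pow(4, 2) = 16)
V = 1810 (V = Add(16, Mul(39, 46)) = Add(16, 1794) = 1810)
x = 400
Pow(Add(x, V), -1) = Pow(Add(400, 1810), -1) = Pow(2210, -1) = Rational(1, 2210)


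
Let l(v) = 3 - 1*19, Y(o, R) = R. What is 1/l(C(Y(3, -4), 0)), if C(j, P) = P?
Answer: -1/16 ≈ -0.062500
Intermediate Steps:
l(v) = -16 (l(v) = 3 - 19 = -16)
1/l(C(Y(3, -4), 0)) = 1/(-16) = -1/16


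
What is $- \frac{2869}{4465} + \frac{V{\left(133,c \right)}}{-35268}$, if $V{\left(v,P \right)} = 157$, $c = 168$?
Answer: $- \frac{5362363}{8287980} \approx -0.64701$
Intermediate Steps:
$- \frac{2869}{4465} + \frac{V{\left(133,c \right)}}{-35268} = - \frac{2869}{4465} + \frac{157}{-35268} = \left(-2869\right) \frac{1}{4465} + 157 \left(- \frac{1}{35268}\right) = - \frac{151}{235} - \frac{157}{35268} = - \frac{5362363}{8287980}$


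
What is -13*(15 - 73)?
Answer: 754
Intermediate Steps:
-13*(15 - 73) = -13*(-58) = 754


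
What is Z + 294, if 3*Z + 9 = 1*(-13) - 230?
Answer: 210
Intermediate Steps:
Z = -84 (Z = -3 + (1*(-13) - 230)/3 = -3 + (-13 - 230)/3 = -3 + (⅓)*(-243) = -3 - 81 = -84)
Z + 294 = -84 + 294 = 210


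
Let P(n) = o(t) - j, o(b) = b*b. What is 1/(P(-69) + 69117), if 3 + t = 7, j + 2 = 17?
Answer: 1/69118 ≈ 1.4468e-5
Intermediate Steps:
j = 15 (j = -2 + 17 = 15)
t = 4 (t = -3 + 7 = 4)
o(b) = b**2
P(n) = 1 (P(n) = 4**2 - 1*15 = 16 - 15 = 1)
1/(P(-69) + 69117) = 1/(1 + 69117) = 1/69118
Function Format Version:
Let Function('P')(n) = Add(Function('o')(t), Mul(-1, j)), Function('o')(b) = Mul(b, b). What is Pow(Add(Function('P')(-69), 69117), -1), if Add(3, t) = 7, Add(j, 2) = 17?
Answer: Rational(1, 69118) ≈ 1.4468e-5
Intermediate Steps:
j = 15 (j = Add(-2, 17) = 15)
t = 4 (t = Add(-3, 7) = 4)
Function('o')(b) = Pow(b, 2)
Function('P')(n) = 1 (Function('P')(n) = Add(Pow(4, 2), Mul(-1, 15)) = Add(16, -15) = 1)
Pow(Add(Function('P')(-69), 69117), -1) = Pow(Add(1, 69117), -1) = Pow(69118, -1) = Rational(1, 69118)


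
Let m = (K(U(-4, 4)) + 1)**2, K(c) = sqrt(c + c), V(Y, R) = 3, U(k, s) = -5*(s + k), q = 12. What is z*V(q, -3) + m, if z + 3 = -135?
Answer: -413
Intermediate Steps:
U(k, s) = -5*k - 5*s (U(k, s) = -5*(k + s) = -5*k - 5*s)
K(c) = sqrt(2)*sqrt(c) (K(c) = sqrt(2*c) = sqrt(2)*sqrt(c))
z = -138 (z = -3 - 135 = -138)
m = 1 (m = (sqrt(2)*sqrt(-5*(-4) - 5*4) + 1)**2 = (sqrt(2)*sqrt(20 - 20) + 1)**2 = (sqrt(2)*sqrt(0) + 1)**2 = (sqrt(2)*0 + 1)**2 = (0 + 1)**2 = 1**2 = 1)
z*V(q, -3) + m = -138*3 + 1 = -414 + 1 = -413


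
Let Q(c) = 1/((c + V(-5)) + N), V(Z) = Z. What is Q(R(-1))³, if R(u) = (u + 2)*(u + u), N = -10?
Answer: -1/4913 ≈ -0.00020354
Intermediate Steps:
R(u) = 2*u*(2 + u) (R(u) = (2 + u)*(2*u) = 2*u*(2 + u))
Q(c) = 1/(-15 + c) (Q(c) = 1/((c - 5) - 10) = 1/((-5 + c) - 10) = 1/(-15 + c))
Q(R(-1))³ = (1/(-15 + 2*(-1)*(2 - 1)))³ = (1/(-15 + 2*(-1)*1))³ = (1/(-15 - 2))³ = (1/(-17))³ = (-1/17)³ = -1/4913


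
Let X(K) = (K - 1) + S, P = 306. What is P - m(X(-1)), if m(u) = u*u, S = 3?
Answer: 305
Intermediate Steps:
X(K) = 2 + K (X(K) = (K - 1) + 3 = (-1 + K) + 3 = 2 + K)
m(u) = u²
P - m(X(-1)) = 306 - (2 - 1)² = 306 - 1*1² = 306 - 1*1 = 306 - 1 = 305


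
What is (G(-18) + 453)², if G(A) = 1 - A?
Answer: 222784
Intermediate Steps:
(G(-18) + 453)² = ((1 - 1*(-18)) + 453)² = ((1 + 18) + 453)² = (19 + 453)² = 472² = 222784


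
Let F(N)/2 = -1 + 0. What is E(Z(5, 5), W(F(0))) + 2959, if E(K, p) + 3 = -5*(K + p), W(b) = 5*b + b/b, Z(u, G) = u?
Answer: 2976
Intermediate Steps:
F(N) = -2 (F(N) = 2*(-1 + 0) = 2*(-1) = -2)
W(b) = 1 + 5*b (W(b) = 5*b + 1 = 1 + 5*b)
E(K, p) = -3 - 5*K - 5*p (E(K, p) = -3 - 5*(K + p) = -3 + (-5*K - 5*p) = -3 - 5*K - 5*p)
E(Z(5, 5), W(F(0))) + 2959 = (-3 - 5*5 - 5*(1 + 5*(-2))) + 2959 = (-3 - 25 - 5*(1 - 10)) + 2959 = (-3 - 25 - 5*(-9)) + 2959 = (-3 - 25 + 45) + 2959 = 17 + 2959 = 2976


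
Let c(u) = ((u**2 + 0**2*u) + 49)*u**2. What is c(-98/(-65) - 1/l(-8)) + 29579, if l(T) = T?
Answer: 2172772775651201/73116160000 ≈ 29717.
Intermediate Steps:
c(u) = u**2*(49 + u**2) (c(u) = ((u**2 + 0*u) + 49)*u**2 = ((u**2 + 0) + 49)*u**2 = (u**2 + 49)*u**2 = (49 + u**2)*u**2 = u**2*(49 + u**2))
c(-98/(-65) - 1/l(-8)) + 29579 = (-98/(-65) - 1/(-8))**2*(49 + (-98/(-65) - 1/(-8))**2) + 29579 = (-98*(-1/65) - 1*(-1/8))**2*(49 + (-98*(-1/65) - 1*(-1/8))**2) + 29579 = (98/65 + 1/8)**2*(49 + (98/65 + 1/8)**2) + 29579 = (849/520)**2*(49 + (849/520)**2) + 29579 = 720801*(49 + 720801/270400)/270400 + 29579 = (720801/270400)*(13970401/270400) + 29579 = 10069879011201/73116160000 + 29579 = 2172772775651201/73116160000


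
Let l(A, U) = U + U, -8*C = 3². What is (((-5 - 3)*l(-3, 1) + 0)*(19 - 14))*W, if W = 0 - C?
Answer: -90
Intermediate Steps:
C = -9/8 (C = -⅛*3² = -⅛*9 = -9/8 ≈ -1.1250)
l(A, U) = 2*U
W = 9/8 (W = 0 - 1*(-9/8) = 0 + 9/8 = 9/8 ≈ 1.1250)
(((-5 - 3)*l(-3, 1) + 0)*(19 - 14))*W = (((-5 - 3)*(2*1) + 0)*(19 - 14))*(9/8) = ((-8*2 + 0)*5)*(9/8) = ((-16 + 0)*5)*(9/8) = -16*5*(9/8) = -80*9/8 = -90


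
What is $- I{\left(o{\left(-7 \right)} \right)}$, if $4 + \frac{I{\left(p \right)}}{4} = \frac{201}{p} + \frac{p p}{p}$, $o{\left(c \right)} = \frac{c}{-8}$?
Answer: $- \frac{12689}{14} \approx -906.36$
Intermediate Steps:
$o{\left(c \right)} = - \frac{c}{8}$ ($o{\left(c \right)} = c \left(- \frac{1}{8}\right) = - \frac{c}{8}$)
$I{\left(p \right)} = -16 + 4 p + \frac{804}{p}$ ($I{\left(p \right)} = -16 + 4 \left(\frac{201}{p} + \frac{p p}{p}\right) = -16 + 4 \left(\frac{201}{p} + \frac{p^{2}}{p}\right) = -16 + 4 \left(\frac{201}{p} + p\right) = -16 + 4 \left(p + \frac{201}{p}\right) = -16 + \left(4 p + \frac{804}{p}\right) = -16 + 4 p + \frac{804}{p}$)
$- I{\left(o{\left(-7 \right)} \right)} = - (-16 + 4 \left(\left(- \frac{1}{8}\right) \left(-7\right)\right) + \frac{804}{\left(- \frac{1}{8}\right) \left(-7\right)}) = - (-16 + 4 \cdot \frac{7}{8} + \frac{804}{\frac{7}{8}}) = - (-16 + \frac{7}{2} + 804 \cdot \frac{8}{7}) = - (-16 + \frac{7}{2} + \frac{6432}{7}) = \left(-1\right) \frac{12689}{14} = - \frac{12689}{14}$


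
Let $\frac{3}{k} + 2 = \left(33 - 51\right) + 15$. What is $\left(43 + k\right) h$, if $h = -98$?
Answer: $- \frac{20776}{5} \approx -4155.2$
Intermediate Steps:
$k = - \frac{3}{5}$ ($k = \frac{3}{-2 + \left(\left(33 - 51\right) + 15\right)} = \frac{3}{-2 + \left(-18 + 15\right)} = \frac{3}{-2 - 3} = \frac{3}{-5} = 3 \left(- \frac{1}{5}\right) = - \frac{3}{5} \approx -0.6$)
$\left(43 + k\right) h = \left(43 - \frac{3}{5}\right) \left(-98\right) = \frac{212}{5} \left(-98\right) = - \frac{20776}{5}$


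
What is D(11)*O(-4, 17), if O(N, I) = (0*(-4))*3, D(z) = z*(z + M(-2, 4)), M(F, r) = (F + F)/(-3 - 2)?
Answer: 0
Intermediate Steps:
M(F, r) = -2*F/5 (M(F, r) = (2*F)/(-5) = (2*F)*(-1/5) = -2*F/5)
D(z) = z*(4/5 + z) (D(z) = z*(z - 2/5*(-2)) = z*(z + 4/5) = z*(4/5 + z))
O(N, I) = 0 (O(N, I) = 0*3 = 0)
D(11)*O(-4, 17) = ((1/5)*11*(4 + 5*11))*0 = ((1/5)*11*(4 + 55))*0 = ((1/5)*11*59)*0 = (649/5)*0 = 0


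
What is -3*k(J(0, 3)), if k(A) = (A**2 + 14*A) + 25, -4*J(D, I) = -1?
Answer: -1371/16 ≈ -85.688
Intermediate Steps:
J(D, I) = 1/4 (J(D, I) = -1/4*(-1) = 1/4)
k(A) = 25 + A**2 + 14*A
-3*k(J(0, 3)) = -3*(25 + (1/4)**2 + 14*(1/4)) = -3*(25 + 1/16 + 7/2) = -3*457/16 = -1371/16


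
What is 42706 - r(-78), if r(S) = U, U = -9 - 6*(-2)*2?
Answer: 42691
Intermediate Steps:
U = 15 (U = -9 - (-12)*2 = -9 - 1*(-24) = -9 + 24 = 15)
r(S) = 15
42706 - r(-78) = 42706 - 1*15 = 42706 - 15 = 42691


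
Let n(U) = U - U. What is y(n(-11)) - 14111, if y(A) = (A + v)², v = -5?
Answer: -14086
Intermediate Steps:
n(U) = 0
y(A) = (-5 + A)² (y(A) = (A - 5)² = (-5 + A)²)
y(n(-11)) - 14111 = (-5 + 0)² - 14111 = (-5)² - 14111 = 25 - 14111 = -14086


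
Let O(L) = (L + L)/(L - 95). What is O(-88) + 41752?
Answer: 7640792/183 ≈ 41753.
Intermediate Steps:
O(L) = 2*L/(-95 + L) (O(L) = (2*L)/(-95 + L) = 2*L/(-95 + L))
O(-88) + 41752 = 2*(-88)/(-95 - 88) + 41752 = 2*(-88)/(-183) + 41752 = 2*(-88)*(-1/183) + 41752 = 176/183 + 41752 = 7640792/183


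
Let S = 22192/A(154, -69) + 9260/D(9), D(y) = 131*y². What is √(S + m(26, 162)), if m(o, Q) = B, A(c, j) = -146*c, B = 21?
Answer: √172130327677/90783 ≈ 4.5701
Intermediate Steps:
m(o, Q) = 21
S = -93416/817047 (S = 22192/((-146*154)) + 9260/((131*9²)) = 22192/(-22484) + 9260/((131*81)) = 22192*(-1/22484) + 9260/10611 = -76/77 + 9260*(1/10611) = -76/77 + 9260/10611 = -93416/817047 ≈ -0.11433)
√(S + m(26, 162)) = √(-93416/817047 + 21) = √(17064571/817047) = √172130327677/90783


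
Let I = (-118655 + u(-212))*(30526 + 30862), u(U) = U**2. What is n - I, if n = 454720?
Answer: 4525425588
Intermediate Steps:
I = -4524970868 (I = (-118655 + (-212)**2)*(30526 + 30862) = (-118655 + 44944)*61388 = -73711*61388 = -4524970868)
n - I = 454720 - 1*(-4524970868) = 454720 + 4524970868 = 4525425588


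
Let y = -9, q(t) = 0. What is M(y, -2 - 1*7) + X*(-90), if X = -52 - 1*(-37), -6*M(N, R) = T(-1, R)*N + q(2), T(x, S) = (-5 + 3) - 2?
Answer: 1344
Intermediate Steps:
T(x, S) = -4 (T(x, S) = -2 - 2 = -4)
M(N, R) = 2*N/3 (M(N, R) = -(-4*N + 0)/6 = -(-2)*N/3 = 2*N/3)
X = -15 (X = -52 + 37 = -15)
M(y, -2 - 1*7) + X*(-90) = (⅔)*(-9) - 15*(-90) = -6 + 1350 = 1344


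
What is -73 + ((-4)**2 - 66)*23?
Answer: -1223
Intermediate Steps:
-73 + ((-4)**2 - 66)*23 = -73 + (16 - 66)*23 = -73 - 50*23 = -73 - 1150 = -1223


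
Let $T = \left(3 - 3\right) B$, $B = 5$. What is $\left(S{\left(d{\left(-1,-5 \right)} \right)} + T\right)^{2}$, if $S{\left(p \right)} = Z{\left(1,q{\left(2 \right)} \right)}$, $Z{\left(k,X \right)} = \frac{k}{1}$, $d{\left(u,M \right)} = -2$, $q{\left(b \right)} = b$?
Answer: $1$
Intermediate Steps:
$Z{\left(k,X \right)} = k$ ($Z{\left(k,X \right)} = k 1 = k$)
$S{\left(p \right)} = 1$
$T = 0$ ($T = \left(3 - 3\right) 5 = 0 \cdot 5 = 0$)
$\left(S{\left(d{\left(-1,-5 \right)} \right)} + T\right)^{2} = \left(1 + 0\right)^{2} = 1^{2} = 1$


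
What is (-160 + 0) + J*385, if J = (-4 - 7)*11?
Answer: -46745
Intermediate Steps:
J = -121 (J = -11*11 = -121)
(-160 + 0) + J*385 = (-160 + 0) - 121*385 = -160 - 46585 = -46745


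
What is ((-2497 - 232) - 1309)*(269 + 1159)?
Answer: -5766264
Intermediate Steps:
((-2497 - 232) - 1309)*(269 + 1159) = (-2729 - 1309)*1428 = -4038*1428 = -5766264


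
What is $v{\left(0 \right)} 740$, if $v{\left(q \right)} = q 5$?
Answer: $0$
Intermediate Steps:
$v{\left(q \right)} = 5 q$
$v{\left(0 \right)} 740 = 5 \cdot 0 \cdot 740 = 0 \cdot 740 = 0$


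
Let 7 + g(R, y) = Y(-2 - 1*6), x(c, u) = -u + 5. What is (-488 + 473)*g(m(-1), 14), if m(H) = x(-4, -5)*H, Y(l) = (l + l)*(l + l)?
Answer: -3735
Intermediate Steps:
x(c, u) = 5 - u
Y(l) = 4*l² (Y(l) = (2*l)*(2*l) = 4*l²)
m(H) = 10*H (m(H) = (5 - 1*(-5))*H = (5 + 5)*H = 10*H)
g(R, y) = 249 (g(R, y) = -7 + 4*(-2 - 1*6)² = -7 + 4*(-2 - 6)² = -7 + 4*(-8)² = -7 + 4*64 = -7 + 256 = 249)
(-488 + 473)*g(m(-1), 14) = (-488 + 473)*249 = -15*249 = -3735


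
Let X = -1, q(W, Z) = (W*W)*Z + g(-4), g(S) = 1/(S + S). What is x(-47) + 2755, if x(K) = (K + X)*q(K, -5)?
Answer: 532921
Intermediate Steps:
g(S) = 1/(2*S)
q(W, Z) = -⅛ + Z*W² (q(W, Z) = (W*W)*Z + (½)/(-4) = W²*Z + (½)*(-¼) = Z*W² - ⅛ = -⅛ + Z*W²)
x(K) = (-1 + K)*(-⅛ - 5*K²) (x(K) = (K - 1)*(-⅛ - 5*K²) = (-1 + K)*(-⅛ - 5*K²))
x(-47) + 2755 = -(1 + 40*(-47)²)*(-1 - 47)/8 + 2755 = -⅛*(1 + 40*2209)*(-48) + 2755 = -⅛*(1 + 88360)*(-48) + 2755 = -⅛*88361*(-48) + 2755 = 530166 + 2755 = 532921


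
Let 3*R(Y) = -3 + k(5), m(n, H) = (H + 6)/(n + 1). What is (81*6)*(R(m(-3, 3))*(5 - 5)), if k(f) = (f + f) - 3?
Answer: 0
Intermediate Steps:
m(n, H) = (6 + H)/(1 + n)
k(f) = -3 + 2*f (k(f) = 2*f - 3 = -3 + 2*f)
R(Y) = 4/3 (R(Y) = (-3 + (-3 + 2*5))/3 = (-3 + (-3 + 10))/3 = (-3 + 7)/3 = (⅓)*4 = 4/3)
(81*6)*(R(m(-3, 3))*(5 - 5)) = (81*6)*(4*(5 - 5)/3) = 486*((4/3)*0) = 486*0 = 0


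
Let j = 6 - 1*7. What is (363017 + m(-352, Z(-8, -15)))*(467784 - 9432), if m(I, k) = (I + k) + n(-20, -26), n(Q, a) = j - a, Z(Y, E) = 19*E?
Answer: 166109056560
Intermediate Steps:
j = -1 (j = 6 - 7 = -1)
n(Q, a) = -1 - a
m(I, k) = 25 + I + k (m(I, k) = (I + k) + (-1 - 1*(-26)) = (I + k) + (-1 + 26) = (I + k) + 25 = 25 + I + k)
(363017 + m(-352, Z(-8, -15)))*(467784 - 9432) = (363017 + (25 - 352 + 19*(-15)))*(467784 - 9432) = (363017 + (25 - 352 - 285))*458352 = (363017 - 612)*458352 = 362405*458352 = 166109056560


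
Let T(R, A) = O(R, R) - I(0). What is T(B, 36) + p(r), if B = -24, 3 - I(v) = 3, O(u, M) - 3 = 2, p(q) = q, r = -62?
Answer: -57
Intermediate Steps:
O(u, M) = 5 (O(u, M) = 3 + 2 = 5)
I(v) = 0 (I(v) = 3 - 1*3 = 3 - 3 = 0)
T(R, A) = 5 (T(R, A) = 5 - 1*0 = 5 + 0 = 5)
T(B, 36) + p(r) = 5 - 62 = -57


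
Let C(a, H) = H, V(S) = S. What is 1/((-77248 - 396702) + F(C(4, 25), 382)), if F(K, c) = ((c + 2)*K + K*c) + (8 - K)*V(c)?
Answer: -1/461294 ≈ -2.1678e-6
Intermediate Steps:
F(K, c) = K*c + K*(2 + c) + c*(8 - K) (F(K, c) = ((c + 2)*K + K*c) + (8 - K)*c = ((2 + c)*K + K*c) + c*(8 - K) = (K*(2 + c) + K*c) + c*(8 - K) = (K*c + K*(2 + c)) + c*(8 - K) = K*c + K*(2 + c) + c*(8 - K))
1/((-77248 - 396702) + F(C(4, 25), 382)) = 1/((-77248 - 396702) + (2*25 + 8*382 + 25*382)) = 1/(-473950 + (50 + 3056 + 9550)) = 1/(-473950 + 12656) = 1/(-461294) = -1/461294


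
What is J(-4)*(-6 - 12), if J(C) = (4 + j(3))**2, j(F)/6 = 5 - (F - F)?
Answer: -20808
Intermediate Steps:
j(F) = 30 (j(F) = 6*(5 - (F - F)) = 6*(5 - 1*0) = 6*(5 + 0) = 6*5 = 30)
J(C) = 1156 (J(C) = (4 + 30)**2 = 34**2 = 1156)
J(-4)*(-6 - 12) = 1156*(-6 - 12) = 1156*(-18) = -20808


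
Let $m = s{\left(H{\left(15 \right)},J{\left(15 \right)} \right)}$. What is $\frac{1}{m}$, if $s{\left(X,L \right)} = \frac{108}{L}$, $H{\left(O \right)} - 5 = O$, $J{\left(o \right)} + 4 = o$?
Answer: $\frac{11}{108} \approx 0.10185$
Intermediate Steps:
$J{\left(o \right)} = -4 + o$
$H{\left(O \right)} = 5 + O$
$m = \frac{108}{11}$ ($m = \frac{108}{-4 + 15} = \frac{108}{11} \approx 9.8182$)
$\frac{1}{m} = \frac{1}{\frac{108}{11}} = \frac{11}{108}$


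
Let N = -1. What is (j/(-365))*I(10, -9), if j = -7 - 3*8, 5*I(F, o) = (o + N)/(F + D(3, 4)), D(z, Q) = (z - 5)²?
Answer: -31/2555 ≈ -0.012133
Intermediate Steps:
D(z, Q) = (-5 + z)²
I(F, o) = (-1 + o)/(5*(4 + F)) (I(F, o) = ((o - 1)/(F + (-5 + 3)²))/5 = ((-1 + o)/(F + (-2)²))/5 = ((-1 + o)/(F + 4))/5 = ((-1 + o)/(4 + F))/5 = (-1 + o)/(5*(4 + F)))
j = -31 (j = -7 - 24 = -31)
(j/(-365))*I(10, -9) = (-31/(-365))*((-1 - 9)/(5*(4 + 10))) = (-31*(-1/365))*((⅕)*(-10)/14) = 31*((⅕)*(1/14)*(-10))/365 = (31/365)*(-⅐) = -31/2555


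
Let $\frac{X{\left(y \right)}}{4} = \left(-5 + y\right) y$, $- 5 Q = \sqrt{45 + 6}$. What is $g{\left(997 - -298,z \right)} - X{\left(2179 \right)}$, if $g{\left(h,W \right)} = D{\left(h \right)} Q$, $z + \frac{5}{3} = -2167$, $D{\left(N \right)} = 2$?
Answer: $-18948584 - \frac{2 \sqrt{51}}{5} \approx -1.8949 \cdot 10^{7}$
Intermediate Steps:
$Q = - \frac{\sqrt{51}}{5}$ ($Q = - \frac{\sqrt{45 + 6}}{5} = - \frac{\sqrt{51}}{5} \approx -1.4283$)
$z = - \frac{6506}{3}$ ($z = - \frac{5}{3} - 2167 = - \frac{6506}{3} \approx -2168.7$)
$g{\left(h,W \right)} = - \frac{2 \sqrt{51}}{5}$ ($g{\left(h,W \right)} = 2 \left(- \frac{\sqrt{51}}{5}\right) = - \frac{2 \sqrt{51}}{5}$)
$X{\left(y \right)} = 4 y \left(-5 + y\right)$ ($X{\left(y \right)} = 4 \left(-5 + y\right) y = 4 y \left(-5 + y\right)$)
$g{\left(997 - -298,z \right)} - X{\left(2179 \right)} = - \frac{2 \sqrt{51}}{5} - 4 \cdot 2179 \left(-5 + 2179\right) = - \frac{2 \sqrt{51}}{5} - 4 \cdot 2179 \cdot 2174 = - \frac{2 \sqrt{51}}{5} - 18948584 = -18948584 - \frac{2 \sqrt{51}}{5}$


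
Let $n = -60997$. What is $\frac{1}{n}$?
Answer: $- \frac{1}{60997} \approx -1.6394 \cdot 10^{-5}$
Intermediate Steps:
$\frac{1}{n} = \frac{1}{-60997} = - \frac{1}{60997}$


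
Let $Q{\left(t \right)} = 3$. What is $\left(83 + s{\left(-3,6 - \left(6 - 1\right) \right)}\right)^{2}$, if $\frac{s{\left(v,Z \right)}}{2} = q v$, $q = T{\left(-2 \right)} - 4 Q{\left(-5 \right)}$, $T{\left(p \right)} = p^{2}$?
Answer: $17161$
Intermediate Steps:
$q = -8$ ($q = \left(-2\right)^{2} - 12 = 4 - 12 = -8$)
$s{\left(v,Z \right)} = - 16 v$ ($s{\left(v,Z \right)} = 2 \left(- 8 v\right) = - 16 v$)
$\left(83 + s{\left(-3,6 - \left(6 - 1\right) \right)}\right)^{2} = \left(83 - -48\right)^{2} = \left(83 + 48\right)^{2} = 131^{2} = 17161$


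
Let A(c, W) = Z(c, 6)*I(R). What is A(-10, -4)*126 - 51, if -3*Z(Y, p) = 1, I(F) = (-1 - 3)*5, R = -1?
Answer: 789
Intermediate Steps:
I(F) = -20 (I(F) = -4*5 = -20)
Z(Y, p) = -1/3 (Z(Y, p) = -1/3*1 = -1/3)
A(c, W) = 20/3 (A(c, W) = -1/3*(-20) = 20/3)
A(-10, -4)*126 - 51 = (20/3)*126 - 51 = 840 - 51 = 789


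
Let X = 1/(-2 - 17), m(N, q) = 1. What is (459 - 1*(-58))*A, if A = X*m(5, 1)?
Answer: -517/19 ≈ -27.211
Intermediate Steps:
X = -1/19 (X = 1/(-19) = -1/19 ≈ -0.052632)
A = -1/19 (A = -1/19*1 = -1/19 ≈ -0.052632)
(459 - 1*(-58))*A = (459 - 1*(-58))*(-1/19) = (459 + 58)*(-1/19) = 517*(-1/19) = -517/19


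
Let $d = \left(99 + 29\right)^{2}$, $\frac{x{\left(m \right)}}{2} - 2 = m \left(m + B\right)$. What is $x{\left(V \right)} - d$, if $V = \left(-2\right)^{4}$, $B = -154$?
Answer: $-20796$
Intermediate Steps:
$V = 16$
$x{\left(m \right)} = 4 + 2 m \left(-154 + m\right)$ ($x{\left(m \right)} = 4 + 2 m \left(m - 154\right) = 4 + 2 m \left(-154 + m\right)$)
$d = 16384$ ($d = 128^{2} = 16384$)
$x{\left(V \right)} - d = \left(4 - 4928 + 2 \cdot 16^{2}\right) - 16384 = \left(4 - 4928 + 2 \cdot 256\right) - 16384 = \left(4 - 4928 + 512\right) - 16384 = -4412 - 16384 = -20796$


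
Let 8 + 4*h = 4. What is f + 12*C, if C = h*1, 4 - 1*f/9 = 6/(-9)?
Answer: 30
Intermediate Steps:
h = -1 (h = -2 + (¼)*4 = -2 + 1 = -1)
f = 42 (f = 36 - 54/(-9) = 36 - 54*(-1)/9 = 36 - 9*(-⅔) = 36 + 6 = 42)
C = -1 (C = -1*1 = -1)
f + 12*C = 42 + 12*(-1) = 42 - 12 = 30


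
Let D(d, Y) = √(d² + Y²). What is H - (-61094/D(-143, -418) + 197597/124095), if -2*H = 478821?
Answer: -59419687189/248190 + 5554*√1613/1613 ≈ -2.3927e+5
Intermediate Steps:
H = -478821/2 (H = -½*478821 = -478821/2 ≈ -2.3941e+5)
D(d, Y) = √(Y² + d²)
H - (-61094/D(-143, -418) + 197597/124095) = -478821/2 - (-61094/√((-418)² + (-143)²) + 197597/124095) = -478821/2 - (-61094/√(174724 + 20449) + 197597*(1/124095)) = -478821/2 - (-61094*√1613/17743 + 197597/124095) = -478821/2 - (-5554*√1613/1613 + 197597/124095) = -478821/2 - (197597/124095 - 5554*√1613/1613) = -478821/2 + (-197597/124095 + 5554*√1613/1613) = -59419687189/248190 + 5554*√1613/1613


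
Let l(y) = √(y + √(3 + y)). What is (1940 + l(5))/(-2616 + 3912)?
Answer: 485/324 + √(5 + 2*√2)/1296 ≈ 1.4991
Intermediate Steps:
(1940 + l(5))/(-2616 + 3912) = (1940 + √(5 + √(3 + 5)))/(-2616 + 3912) = (1940 + √(5 + √8))/1296 = (1940 + √(5 + 2*√2))*(1/1296) = 485/324 + √(5 + 2*√2)/1296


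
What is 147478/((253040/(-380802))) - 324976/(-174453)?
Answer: -2449295957644807/11035896780 ≈ -2.2194e+5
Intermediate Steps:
147478/((253040/(-380802))) - 324976/(-174453) = 147478/((253040*(-1/380802))) - 324976*(-1/174453) = 147478/(-126520/190401) + 324976/174453 = 147478*(-190401/126520) + 324976/174453 = -14039979339/63260 + 324976/174453 = -2449295957644807/11035896780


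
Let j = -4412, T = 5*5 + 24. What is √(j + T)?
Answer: I*√4363 ≈ 66.053*I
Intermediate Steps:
T = 49 (T = 25 + 24 = 49)
√(j + T) = √(-4412 + 49) = √(-4363) = I*√4363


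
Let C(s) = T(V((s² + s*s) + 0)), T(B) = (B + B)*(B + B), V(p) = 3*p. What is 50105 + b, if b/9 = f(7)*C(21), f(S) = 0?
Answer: 50105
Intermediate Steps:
T(B) = 4*B² (T(B) = (2*B)*(2*B) = 4*B²)
C(s) = 144*s⁴ (C(s) = 4*(3*((s² + s*s) + 0))² = 4*(3*((s² + s²) + 0))² = 4*(3*(2*s² + 0))² = 4*(3*(2*s²))² = 4*(6*s²)² = 4*(36*s⁴) = 144*s⁴)
b = 0 (b = 9*(0*(144*21⁴)) = 9*(0*(144*194481)) = 9*(0*28005264) = 9*0 = 0)
50105 + b = 50105 + 0 = 50105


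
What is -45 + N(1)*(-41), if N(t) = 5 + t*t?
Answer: -291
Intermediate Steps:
N(t) = 5 + t²
-45 + N(1)*(-41) = -45 + (5 + 1²)*(-41) = -45 + (5 + 1)*(-41) = -45 + 6*(-41) = -45 - 246 = -291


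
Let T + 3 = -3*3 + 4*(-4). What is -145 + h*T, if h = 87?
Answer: -2581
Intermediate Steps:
T = -28 (T = -3 + (-3*3 + 4*(-4)) = -3 + (-9 - 16) = -3 - 25 = -28)
-145 + h*T = -145 + 87*(-28) = -145 - 2436 = -2581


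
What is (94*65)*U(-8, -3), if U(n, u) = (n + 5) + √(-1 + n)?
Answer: -18330 + 18330*I ≈ -18330.0 + 18330.0*I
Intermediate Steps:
U(n, u) = 5 + n + √(-1 + n) (U(n, u) = (5 + n) + √(-1 + n) = 5 + n + √(-1 + n))
(94*65)*U(-8, -3) = (94*65)*(5 - 8 + √(-1 - 8)) = 6110*(5 - 8 + √(-9)) = 6110*(5 - 8 + 3*I) = 6110*(-3 + 3*I) = -18330 + 18330*I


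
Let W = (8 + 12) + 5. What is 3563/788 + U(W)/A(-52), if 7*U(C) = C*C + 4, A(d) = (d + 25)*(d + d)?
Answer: 17632495/3872232 ≈ 4.5536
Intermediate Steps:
W = 25 (W = 20 + 5 = 25)
A(d) = 2*d*(25 + d) (A(d) = (25 + d)*(2*d) = 2*d*(25 + d))
U(C) = 4/7 + C²/7 (U(C) = (C*C + 4)/7 = (C² + 4)/7 = (4 + C²)/7 = 4/7 + C²/7)
3563/788 + U(W)/A(-52) = 3563/788 + (4/7 + (⅐)*25²)/((2*(-52)*(25 - 52))) = 3563*(1/788) + (4/7 + (⅐)*625)/((2*(-52)*(-27))) = 3563/788 + (4/7 + 625/7)/2808 = 3563/788 + (629/7)*(1/2808) = 3563/788 + 629/19656 = 17632495/3872232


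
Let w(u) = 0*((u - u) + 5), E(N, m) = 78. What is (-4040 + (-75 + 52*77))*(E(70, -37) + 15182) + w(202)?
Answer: -1693860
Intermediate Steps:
w(u) = 0 (w(u) = 0*(0 + 5) = 0*5 = 0)
(-4040 + (-75 + 52*77))*(E(70, -37) + 15182) + w(202) = (-4040 + (-75 + 52*77))*(78 + 15182) + 0 = (-4040 + (-75 + 4004))*15260 + 0 = (-4040 + 3929)*15260 + 0 = -111*15260 + 0 = -1693860 + 0 = -1693860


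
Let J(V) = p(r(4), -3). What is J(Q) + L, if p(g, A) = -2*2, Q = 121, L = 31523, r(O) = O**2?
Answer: 31519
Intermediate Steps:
p(g, A) = -4
J(V) = -4
J(Q) + L = -4 + 31523 = 31519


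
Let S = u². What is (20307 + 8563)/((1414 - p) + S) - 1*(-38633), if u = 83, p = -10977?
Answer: 74487311/1928 ≈ 38635.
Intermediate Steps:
S = 6889 (S = 83² = 6889)
(20307 + 8563)/((1414 - p) + S) - 1*(-38633) = (20307 + 8563)/((1414 - 1*(-10977)) + 6889) - 1*(-38633) = 28870/((1414 + 10977) + 6889) + 38633 = 28870/(12391 + 6889) + 38633 = 28870/19280 + 38633 = 28870*(1/19280) + 38633 = 2887/1928 + 38633 = 74487311/1928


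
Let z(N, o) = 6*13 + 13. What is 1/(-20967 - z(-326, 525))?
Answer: -1/21058 ≈ -4.7488e-5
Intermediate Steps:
z(N, o) = 91 (z(N, o) = 78 + 13 = 91)
1/(-20967 - z(-326, 525)) = 1/(-20967 - 1*91) = 1/(-20967 - 91) = 1/(-21058) = -1/21058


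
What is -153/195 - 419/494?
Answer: -4033/2470 ≈ -1.6328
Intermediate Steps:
-153/195 - 419/494 = -153*1/195 - 419*1/494 = -51/65 - 419/494 = -4033/2470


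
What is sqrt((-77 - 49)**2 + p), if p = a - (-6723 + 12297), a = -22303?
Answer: I*sqrt(12001) ≈ 109.55*I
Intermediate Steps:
p = -27877 (p = -22303 - (-6723 + 12297) = -22303 - 1*5574 = -22303 - 5574 = -27877)
sqrt((-77 - 49)**2 + p) = sqrt((-77 - 49)**2 - 27877) = sqrt((-126)**2 - 27877) = sqrt(15876 - 27877) = sqrt(-12001) = I*sqrt(12001)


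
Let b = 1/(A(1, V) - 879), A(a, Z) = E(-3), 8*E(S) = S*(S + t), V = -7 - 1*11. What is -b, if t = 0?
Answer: 8/7023 ≈ 0.0011391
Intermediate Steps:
V = -18 (V = -7 - 11 = -18)
E(S) = S²/8 (E(S) = (S*(S + 0))/8 = (S*S)/8 = S²/8)
A(a, Z) = 9/8 (A(a, Z) = (⅛)*(-3)² = (⅛)*9 = 9/8)
b = -8/7023 (b = 1/(9/8 - 879) = 1/(-7023/8) = -8/7023 ≈ -0.0011391)
-b = -1*(-8/7023) = 8/7023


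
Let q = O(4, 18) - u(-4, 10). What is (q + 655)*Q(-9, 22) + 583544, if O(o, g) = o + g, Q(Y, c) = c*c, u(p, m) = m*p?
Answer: 930572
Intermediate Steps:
Q(Y, c) = c**2
O(o, g) = g + o
q = 62 (q = (18 + 4) - 10*(-4) = 22 - 1*(-40) = 22 + 40 = 62)
(q + 655)*Q(-9, 22) + 583544 = (62 + 655)*22**2 + 583544 = 717*484 + 583544 = 347028 + 583544 = 930572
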